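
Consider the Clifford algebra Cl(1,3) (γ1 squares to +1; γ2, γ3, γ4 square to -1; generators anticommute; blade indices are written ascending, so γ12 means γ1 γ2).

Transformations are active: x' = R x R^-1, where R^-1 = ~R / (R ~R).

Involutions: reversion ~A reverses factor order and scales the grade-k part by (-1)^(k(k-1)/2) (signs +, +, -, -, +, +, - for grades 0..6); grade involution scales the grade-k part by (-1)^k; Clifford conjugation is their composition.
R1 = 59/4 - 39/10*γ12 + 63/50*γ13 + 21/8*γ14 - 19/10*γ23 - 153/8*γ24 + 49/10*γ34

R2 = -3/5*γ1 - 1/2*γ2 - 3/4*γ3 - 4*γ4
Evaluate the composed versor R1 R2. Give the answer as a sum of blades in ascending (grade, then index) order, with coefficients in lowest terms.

Distribute over the terms of R2 (each basis-blade product reordered to ascending indices, repeated generators contracted through their squares):
R1 (-3/5*γ1) = -177/20*γ1 - 117/50*γ2 + 189/250*γ3 + 63/40*γ4 + 57/50*γ123 + 459/40*γ124 - 147/50*γ134
R1 (-1/2*γ2) = -39/20*γ1 - 59/8*γ2 + 19/20*γ3 + 153/16*γ4 + 63/100*γ123 + 21/16*γ124 - 49/20*γ234
R1 (-3/4*γ3) = 189/200*γ1 - 57/40*γ2 - 177/16*γ3 - 147/40*γ4 + 117/40*γ123 + 63/32*γ134 - 459/32*γ234
R1 (-4*γ4) = 21/2*γ1 - 153/2*γ2 + 98/5*γ3 - 59*γ4 + 78/5*γ124 - 126/25*γ134 + 38/5*γ234
Summing the partial products and collecting blades:
Answer: 129/200*γ1 - 2191/25*γ2 + 20487/2000*γ3 - 4123/80*γ4 + 939/200*γ123 + 2271/80*γ124 - 4809/800*γ134 - 1471/160*γ234


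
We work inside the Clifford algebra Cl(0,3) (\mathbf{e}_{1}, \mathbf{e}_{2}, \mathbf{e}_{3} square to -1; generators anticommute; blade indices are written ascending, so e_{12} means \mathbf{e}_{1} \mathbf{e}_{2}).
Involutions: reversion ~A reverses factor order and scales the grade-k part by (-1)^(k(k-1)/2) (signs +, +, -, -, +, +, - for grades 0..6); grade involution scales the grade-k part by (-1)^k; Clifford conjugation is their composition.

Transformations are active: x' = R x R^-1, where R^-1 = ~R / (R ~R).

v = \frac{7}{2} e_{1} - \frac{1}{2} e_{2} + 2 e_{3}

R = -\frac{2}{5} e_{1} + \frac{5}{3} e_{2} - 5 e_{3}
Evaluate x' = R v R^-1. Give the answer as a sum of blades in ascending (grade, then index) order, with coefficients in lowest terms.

~R = -\frac{2}{5} e_{1} + \frac{5}{3} e_{2} - 5 e_{3}, and R ~R = -\frac{6286}{225}, so R^-1 = ~R / (-\frac{6286}{225}).
R v = \frac{367}{30} - \frac{169}{30} e_{12} + \frac{167}{10} e_{13} + \frac{5}{6} e_{23}
Answer: -\frac{19799}{6286} e_{1} - \frac{3016}{3143} e_{2} + \frac{14953}{6286} e_{3}


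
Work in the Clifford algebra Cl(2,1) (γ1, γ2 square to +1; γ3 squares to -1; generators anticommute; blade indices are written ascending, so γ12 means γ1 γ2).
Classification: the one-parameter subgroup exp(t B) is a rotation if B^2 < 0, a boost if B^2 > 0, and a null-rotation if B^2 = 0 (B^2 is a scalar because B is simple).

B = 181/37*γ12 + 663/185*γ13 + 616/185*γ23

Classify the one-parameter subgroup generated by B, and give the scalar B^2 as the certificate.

B^2 term by term: the squares give (181/37)^2*(γ12)^2 + (663/185)^2*(γ13)^2 + (616/185)^2*(γ23)^2 = 32761/1369*(-1) + 439569/34225*(+1) + 379456/34225*(+1) = 0 (each basis 2-blade squares to minus the product of its generators' squares); cross terms between blades sharing an index anticommute and cancel. So B^2 = 0.
Answer: null-rotation, certificate B^2 = 0. Check the certificate: B^2 = 0, and that sign is decisive whatever form B takes.


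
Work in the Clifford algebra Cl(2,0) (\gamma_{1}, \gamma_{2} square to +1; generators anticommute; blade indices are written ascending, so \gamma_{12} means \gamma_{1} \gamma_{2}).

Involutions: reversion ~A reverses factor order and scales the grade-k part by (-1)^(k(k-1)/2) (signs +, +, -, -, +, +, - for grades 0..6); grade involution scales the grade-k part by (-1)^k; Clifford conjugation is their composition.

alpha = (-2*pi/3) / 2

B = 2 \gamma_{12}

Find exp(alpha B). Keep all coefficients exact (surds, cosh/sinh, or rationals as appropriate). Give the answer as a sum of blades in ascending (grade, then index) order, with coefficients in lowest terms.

B^2 = (2)^2*(\gamma_{12})^2 = 4*(-1) = -4 (a basis 2-blade squares to minus the product of its generators' squares).
B^2 = -4 — circular case — the even/odd split gives cos and sin: l = 2, alpha*l = - \frac{2 \pi}{3}, so exp(alpha B) = cos(- \frac{2 \pi}{3}) + (sin(- \frac{2 \pi}{3})/2)*B = - \frac{1}{2} + (- \frac{\sqrt{3}}{4})*B.
Answer: - \frac{1}{2} - \frac{\sqrt{3}}{2} \gamma_{12}


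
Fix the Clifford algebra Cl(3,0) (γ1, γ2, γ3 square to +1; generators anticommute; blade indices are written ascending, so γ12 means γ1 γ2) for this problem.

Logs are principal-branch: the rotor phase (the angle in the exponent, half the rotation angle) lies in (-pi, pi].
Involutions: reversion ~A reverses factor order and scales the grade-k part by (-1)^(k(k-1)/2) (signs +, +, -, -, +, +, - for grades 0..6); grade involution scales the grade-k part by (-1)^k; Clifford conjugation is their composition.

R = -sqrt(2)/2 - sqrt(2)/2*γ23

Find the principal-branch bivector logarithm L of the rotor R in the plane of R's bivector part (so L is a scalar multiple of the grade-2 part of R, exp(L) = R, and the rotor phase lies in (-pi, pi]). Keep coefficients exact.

The scalar part of R is -sqrt(2)/2, and that scalar determines the rotor phase on the principal branch; recovering the unit plane as bivector-part over sine of the phase gives L = phase * plane.
Concretely: cos(phase) = -sqrt(2)/2 gives phase = ±3*pi/4, and since phase/sin(phase) is even the sign is immaterial: L = (phase/sin(phase)) * <R>_2 = (3*sqrt(2)*pi/4) * <R>_2.
Answer: -3*pi/4*γ23


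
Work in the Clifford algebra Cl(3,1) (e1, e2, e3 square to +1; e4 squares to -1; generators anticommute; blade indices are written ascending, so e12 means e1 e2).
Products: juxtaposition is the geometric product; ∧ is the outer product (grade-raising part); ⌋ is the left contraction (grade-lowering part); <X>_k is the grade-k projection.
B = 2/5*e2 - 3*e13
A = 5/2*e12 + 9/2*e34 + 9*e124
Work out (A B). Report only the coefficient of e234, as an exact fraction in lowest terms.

step 1: e1 + 99/10*e14 + 15/2*e23 + 144/5*e234
Answer: 144/5


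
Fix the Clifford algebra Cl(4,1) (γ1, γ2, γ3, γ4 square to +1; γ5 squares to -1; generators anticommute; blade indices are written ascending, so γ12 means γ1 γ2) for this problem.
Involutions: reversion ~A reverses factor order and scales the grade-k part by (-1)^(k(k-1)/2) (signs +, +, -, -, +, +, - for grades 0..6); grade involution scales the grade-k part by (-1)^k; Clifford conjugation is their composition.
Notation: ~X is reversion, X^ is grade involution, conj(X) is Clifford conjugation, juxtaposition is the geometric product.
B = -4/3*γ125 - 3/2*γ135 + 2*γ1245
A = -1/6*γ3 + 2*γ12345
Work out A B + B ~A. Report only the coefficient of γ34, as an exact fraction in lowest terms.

first term: -4*γ3 - 1/4*γ15 + 3*γ24 - 8/3*γ34 + 2/9*γ1235 - 1/3*γ12345
second term: -4*γ3 - 1/4*γ15 + 3*γ24 - 8/3*γ34 - 2/9*γ1235 - 1/3*γ12345
Answer: -16/3


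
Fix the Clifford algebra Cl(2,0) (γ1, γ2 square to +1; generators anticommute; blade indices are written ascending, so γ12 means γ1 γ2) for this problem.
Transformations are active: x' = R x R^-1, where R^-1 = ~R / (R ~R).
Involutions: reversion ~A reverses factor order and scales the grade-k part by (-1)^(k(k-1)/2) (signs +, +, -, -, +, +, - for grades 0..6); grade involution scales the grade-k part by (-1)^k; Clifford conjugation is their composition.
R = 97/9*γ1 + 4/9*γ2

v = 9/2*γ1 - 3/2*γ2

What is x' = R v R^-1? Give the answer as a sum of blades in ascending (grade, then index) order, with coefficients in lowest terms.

~R = 97/9*γ1 + 4/9*γ2, and R ~R = 9425/81, so R^-1 = ~R / (9425/81).
R v = 287/6 - 109/6*γ12
Answer: 82209/18850*γ1 + 35163/18850*γ2


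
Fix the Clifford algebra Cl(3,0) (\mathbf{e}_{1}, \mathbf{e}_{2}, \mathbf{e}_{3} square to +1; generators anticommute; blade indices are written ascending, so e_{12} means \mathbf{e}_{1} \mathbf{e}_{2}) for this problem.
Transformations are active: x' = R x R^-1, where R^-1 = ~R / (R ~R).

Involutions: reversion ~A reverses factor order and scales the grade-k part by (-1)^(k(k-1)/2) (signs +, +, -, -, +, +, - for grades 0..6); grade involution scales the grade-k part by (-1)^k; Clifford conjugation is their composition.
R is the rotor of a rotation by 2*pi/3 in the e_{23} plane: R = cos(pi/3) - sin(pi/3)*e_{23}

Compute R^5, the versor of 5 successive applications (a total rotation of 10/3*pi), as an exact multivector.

Rotor phase runs at HALF the rotation angle; powers of one rotor simply add phase, so after 5 steps in e_{23} the phase is 5*pi/3 = \frac{5 \pi}{3} and R^5 = cos(\frac{5 \pi}{3}) - sin(\frac{5 \pi}{3})*e_{23}.
cos(\frac{5 \pi}{3}) = \frac{1}{2} and sin(\frac{5 \pi}{3}) = - \frac{\sqrt{3}}{2}, so R^5 = \frac{1}{2} + \frac{\sqrt{3}}{2} e_{23}. The net rotation is 4/3*pi (after discarding 1 full turn, each of which contributes a factor -1 to the rotor); the rotor keeps the half-angle phase exactly.
Answer: \frac{1}{2} + \frac{\sqrt{3}}{2} e_{23}


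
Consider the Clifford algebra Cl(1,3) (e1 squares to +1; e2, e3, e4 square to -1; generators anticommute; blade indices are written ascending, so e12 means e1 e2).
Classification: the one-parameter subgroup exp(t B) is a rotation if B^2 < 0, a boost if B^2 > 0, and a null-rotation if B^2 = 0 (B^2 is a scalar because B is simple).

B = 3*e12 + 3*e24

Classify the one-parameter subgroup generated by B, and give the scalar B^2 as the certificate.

B^2 term by term: the squares give (3)^2*(e12)^2 + (3)^2*(e24)^2 = 9*(+1) + 9*(-1) = 0 (each basis 2-blade squares to minus the product of its generators' squares); cross terms between blades sharing an index anticommute and cancel. So B^2 = 0.
Answer: null-rotation, certificate B^2 = 0. Why this suffices: the scalar 0 survives any versor conjugation, so its sign alone determines the class however B is presented.


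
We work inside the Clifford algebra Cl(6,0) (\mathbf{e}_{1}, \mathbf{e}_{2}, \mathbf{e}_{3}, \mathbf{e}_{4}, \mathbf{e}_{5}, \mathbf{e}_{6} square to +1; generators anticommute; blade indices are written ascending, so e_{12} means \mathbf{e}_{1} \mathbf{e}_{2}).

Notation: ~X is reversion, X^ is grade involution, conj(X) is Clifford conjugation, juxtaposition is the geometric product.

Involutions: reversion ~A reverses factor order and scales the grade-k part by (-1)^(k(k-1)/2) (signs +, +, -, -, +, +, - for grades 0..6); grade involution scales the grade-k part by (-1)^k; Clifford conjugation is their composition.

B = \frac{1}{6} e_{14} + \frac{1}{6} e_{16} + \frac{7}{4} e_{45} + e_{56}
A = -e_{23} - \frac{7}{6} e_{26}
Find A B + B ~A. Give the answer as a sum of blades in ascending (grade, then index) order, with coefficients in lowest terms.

first term: -\frac{7}{36} e_{12} + \frac{7}{6} e_{25} - \frac{1}{6} e_{1234} - \frac{1}{6} e_{1236} + \frac{7}{36} e_{1246} - \frac{7}{4} e_{2345} - e_{2356} - \frac{49}{24} e_{2456}
second term: -\frac{7}{36} e_{12} + \frac{7}{6} e_{25} + \frac{1}{6} e_{1234} + \frac{1}{6} e_{1236} - \frac{7}{36} e_{1246} + \frac{7}{4} e_{2345} + e_{2356} + \frac{49}{24} e_{2456}
Answer: -\frac{7}{18} e_{12} + \frac{7}{3} e_{25}


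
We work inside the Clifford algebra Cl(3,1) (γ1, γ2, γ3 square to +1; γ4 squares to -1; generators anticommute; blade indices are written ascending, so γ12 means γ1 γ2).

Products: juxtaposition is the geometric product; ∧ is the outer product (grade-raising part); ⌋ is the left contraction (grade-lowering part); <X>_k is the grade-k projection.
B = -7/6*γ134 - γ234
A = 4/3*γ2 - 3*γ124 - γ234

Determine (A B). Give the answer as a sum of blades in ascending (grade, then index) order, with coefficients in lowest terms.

step 1: 1 - 7/6*γ12 - 3*γ13 + 7/2*γ23 - 4/3*γ34 + 14/9*γ1234
Answer: 1 - 7/6*γ12 - 3*γ13 + 7/2*γ23 - 4/3*γ34 + 14/9*γ1234


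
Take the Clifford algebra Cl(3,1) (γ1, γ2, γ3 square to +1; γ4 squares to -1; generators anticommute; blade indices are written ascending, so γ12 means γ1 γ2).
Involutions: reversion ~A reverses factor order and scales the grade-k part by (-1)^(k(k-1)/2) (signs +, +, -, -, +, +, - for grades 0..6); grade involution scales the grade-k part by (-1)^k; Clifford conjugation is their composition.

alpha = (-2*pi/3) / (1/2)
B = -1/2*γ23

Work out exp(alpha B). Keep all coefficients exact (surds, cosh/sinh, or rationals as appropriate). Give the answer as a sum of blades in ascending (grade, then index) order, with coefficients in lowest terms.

B^2 = (-1/2)^2*(γ23)^2 = 1/4*(-1) = -1/4 (a basis 2-blade squares to minus the product of its generators' squares).
B^2 = -1/4 — B^2 < 0, so the exponential closes trigonometrically: l = 1/2, alpha*l = -2*pi/3, so exp(alpha B) = cos(-2*pi/3) + (sin(-2*pi/3)/(1/2))*B = -1/2 + (-sqrt(3))*B.
Answer: -1/2 + sqrt(3)/2*γ23


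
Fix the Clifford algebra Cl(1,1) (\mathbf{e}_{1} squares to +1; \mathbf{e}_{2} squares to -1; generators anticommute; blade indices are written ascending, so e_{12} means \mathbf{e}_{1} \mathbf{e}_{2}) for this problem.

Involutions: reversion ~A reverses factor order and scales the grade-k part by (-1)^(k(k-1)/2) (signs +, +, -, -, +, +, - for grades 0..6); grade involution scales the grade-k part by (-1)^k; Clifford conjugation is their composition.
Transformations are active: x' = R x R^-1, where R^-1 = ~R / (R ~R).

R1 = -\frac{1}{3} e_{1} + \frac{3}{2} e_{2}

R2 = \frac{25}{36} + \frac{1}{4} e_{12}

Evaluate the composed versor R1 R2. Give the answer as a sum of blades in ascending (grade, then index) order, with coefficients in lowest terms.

Distribute over the terms of R1 (each basis-blade product reordered to ascending indices, repeated generators contracted through their squares):
(-\frac{1}{3} e_{1}) R2 = -\frac{25}{108} e_{1} - \frac{1}{12} e_{2}
(\frac{3}{2} e_{2}) R2 = \frac{3}{8} e_{1} + \frac{25}{24} e_{2}
Summing the partial products and collecting blades:
Answer: \frac{31}{216} e_{1} + \frac{23}{24} e_{2}


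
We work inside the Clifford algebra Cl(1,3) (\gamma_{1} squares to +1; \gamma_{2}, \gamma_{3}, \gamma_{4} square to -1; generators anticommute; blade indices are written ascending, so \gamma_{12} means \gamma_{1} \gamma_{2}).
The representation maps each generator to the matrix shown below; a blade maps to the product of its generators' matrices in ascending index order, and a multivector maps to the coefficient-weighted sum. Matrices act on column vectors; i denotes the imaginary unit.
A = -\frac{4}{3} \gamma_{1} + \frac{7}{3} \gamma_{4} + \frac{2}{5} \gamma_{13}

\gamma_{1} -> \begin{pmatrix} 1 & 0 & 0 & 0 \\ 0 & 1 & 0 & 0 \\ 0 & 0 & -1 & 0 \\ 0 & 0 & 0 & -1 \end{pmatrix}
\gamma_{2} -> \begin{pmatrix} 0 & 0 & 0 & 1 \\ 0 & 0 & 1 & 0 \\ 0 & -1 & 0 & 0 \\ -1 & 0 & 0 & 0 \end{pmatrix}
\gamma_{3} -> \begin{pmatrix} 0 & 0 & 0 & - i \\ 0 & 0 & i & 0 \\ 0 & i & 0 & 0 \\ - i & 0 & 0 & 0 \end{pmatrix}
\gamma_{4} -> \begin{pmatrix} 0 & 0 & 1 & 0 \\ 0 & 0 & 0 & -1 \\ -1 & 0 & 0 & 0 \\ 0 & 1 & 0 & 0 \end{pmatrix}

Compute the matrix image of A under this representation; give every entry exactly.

Bivector images (products of the table entries): rho(\gamma_{13}) = rho(\gamma_{1})rho(\gamma_{3}) = \begin{pmatrix} 0 & 0 & 0 & - i \\ 0 & 0 & i & 0 \\ 0 & - i & 0 & 0 \\ i & 0 & 0 & 0 \end{pmatrix}.
M = (-\frac{4}{3})*rho(\gamma_{1}) + (\frac{7}{3})*rho(\gamma_{4}) + (\frac{2}{5})*rho(\gamma_{13}), summed entrywise:
Answer: \begin{pmatrix} - \frac{4}{3} & 0 & \frac{7}{3} & - \frac{2 i}{5} \\ 0 & - \frac{4}{3} & \frac{2 i}{5} & - \frac{7}{3} \\ - \frac{7}{3} & - \frac{2 i}{5} & \frac{4}{3} & 0 \\ \frac{2 i}{5} & \frac{7}{3} & 0 & \frac{4}{3} \end{pmatrix}


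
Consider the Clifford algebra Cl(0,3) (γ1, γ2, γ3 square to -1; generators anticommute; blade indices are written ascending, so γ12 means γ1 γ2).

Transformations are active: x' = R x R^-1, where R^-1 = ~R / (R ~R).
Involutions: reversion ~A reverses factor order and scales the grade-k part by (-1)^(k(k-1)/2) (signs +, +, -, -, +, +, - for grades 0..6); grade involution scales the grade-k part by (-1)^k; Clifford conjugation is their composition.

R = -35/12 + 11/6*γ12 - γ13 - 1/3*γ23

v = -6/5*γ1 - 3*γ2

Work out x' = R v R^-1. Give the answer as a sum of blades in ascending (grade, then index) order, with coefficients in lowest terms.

~R = -35/12 - 11/6*γ12 + γ13 + 1/3*γ23, and R ~R = 623/48, so R^-1 = ~R / (623/48).
R v = 9*γ1 + 131/20*γ2 + 11/5*γ3 - 13/5*γ123
Answer: -8446/3115*γ1 - 1073/3115*γ2 - 5368/3115*γ3


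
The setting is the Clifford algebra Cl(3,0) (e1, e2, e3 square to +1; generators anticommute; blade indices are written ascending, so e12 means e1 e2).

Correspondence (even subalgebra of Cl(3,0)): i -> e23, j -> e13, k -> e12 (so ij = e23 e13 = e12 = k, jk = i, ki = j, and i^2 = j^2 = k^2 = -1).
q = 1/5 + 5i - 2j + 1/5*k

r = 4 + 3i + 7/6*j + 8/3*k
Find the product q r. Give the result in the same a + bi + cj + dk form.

In blades: q = 1/5 + 1/5*e12 - 2*e13 + 5*e23, r = 4 + 8/3*e12 + 7/6*e13 + 3*e23.
Distribute q over r term by term (generator squares from the signature, products reordered to ascending indices): (1/5)*r = 4/5 + 8/15*e12 + 7/30*e13 + 3/5*e23; (1/5*e12)*r = -8/15 + 4/5*e12 + 3/5*e13 - 7/30*e23; (-2*e13)*r = 7/3 + 6*e12 - 8*e13 - 16/3*e23; (5*e23)*r = -15 + 35/6*e12 - 40/3*e13 + 20*e23.
Sum: -62/5 + 79/6*e12 - 41/2*e13 + 451/30*e23; translating back through the correspondence:
Answer: -62/5 + 451/30*i - 41/2*j + 79/6*k


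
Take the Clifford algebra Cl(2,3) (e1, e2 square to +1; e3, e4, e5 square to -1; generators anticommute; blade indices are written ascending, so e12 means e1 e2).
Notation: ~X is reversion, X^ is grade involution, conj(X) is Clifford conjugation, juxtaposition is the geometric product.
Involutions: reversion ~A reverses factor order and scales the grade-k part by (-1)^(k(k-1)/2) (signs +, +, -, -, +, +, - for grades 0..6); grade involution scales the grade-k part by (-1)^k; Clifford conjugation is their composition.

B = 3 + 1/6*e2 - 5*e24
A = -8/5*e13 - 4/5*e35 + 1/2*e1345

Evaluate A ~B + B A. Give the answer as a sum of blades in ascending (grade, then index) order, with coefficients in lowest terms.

first term: -24/5*e13 - 12/5*e35 + 4/15*e123 - 2/15*e235 + 8*e1234 - 5/2*e1235 + 3/2*e1345 + 4*e2345 - 1/12*e12345
second term: -24/5*e13 - 12/5*e35 + 4/15*e123 - 2/15*e235 - 8*e1234 - 5/2*e1235 + 3/2*e1345 - 4*e2345 - 1/12*e12345
Answer: -48/5*e13 - 24/5*e35 + 8/15*e123 - 4/15*e235 - 5*e1235 + 3*e1345 - 1/6*e12345


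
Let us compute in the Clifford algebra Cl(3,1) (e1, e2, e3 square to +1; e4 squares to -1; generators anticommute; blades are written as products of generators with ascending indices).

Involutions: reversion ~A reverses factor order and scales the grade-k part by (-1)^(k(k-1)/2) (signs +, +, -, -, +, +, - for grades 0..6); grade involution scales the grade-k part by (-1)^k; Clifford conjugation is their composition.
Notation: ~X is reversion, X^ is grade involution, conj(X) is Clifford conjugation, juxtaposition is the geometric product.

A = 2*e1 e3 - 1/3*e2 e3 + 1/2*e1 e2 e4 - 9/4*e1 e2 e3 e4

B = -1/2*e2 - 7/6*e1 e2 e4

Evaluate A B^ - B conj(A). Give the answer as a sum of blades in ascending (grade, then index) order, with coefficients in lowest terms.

first term: 7/12 - 59/24*e3 - 1/4*e1 e4 - e1 e2 e3 - 53/72*e1 e3 e4 + 7/3*e2 e3 e4
second term: -7/12 - 67/24*e3 + 1/4*e1 e4 - e1 e2 e3 - 109/72*e1 e3 e4 - 7/3*e2 e3 e4
Answer: 7/6 + 1/3*e3 - 1/2*e1 e4 + 7/9*e1 e3 e4 + 14/3*e2 e3 e4


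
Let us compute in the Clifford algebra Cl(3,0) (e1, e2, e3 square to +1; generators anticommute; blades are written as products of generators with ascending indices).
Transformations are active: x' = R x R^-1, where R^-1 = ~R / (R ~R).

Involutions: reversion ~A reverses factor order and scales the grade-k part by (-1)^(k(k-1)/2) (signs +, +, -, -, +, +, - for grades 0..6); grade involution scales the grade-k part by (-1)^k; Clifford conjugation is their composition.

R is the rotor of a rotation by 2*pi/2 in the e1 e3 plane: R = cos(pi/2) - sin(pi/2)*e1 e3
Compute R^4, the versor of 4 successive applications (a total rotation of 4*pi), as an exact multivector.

The rotor phase is half the rotation angle and phases add under composition, so 4 steps in the e1 e3 plane accumulate phase 4*(pi/2) = 2*pi: R^4 = cos(2*pi) - sin(2*pi)*e1 e3.
cos(2*pi) = 1 and sin(2*pi) = 0, so R^4 = 1. The total rotation 4*pi is 2 full turns, so every vector returns to itself, yet the rotor is +1, back on the identity sheet (an even number of 2*pi turns).
Answer: 1


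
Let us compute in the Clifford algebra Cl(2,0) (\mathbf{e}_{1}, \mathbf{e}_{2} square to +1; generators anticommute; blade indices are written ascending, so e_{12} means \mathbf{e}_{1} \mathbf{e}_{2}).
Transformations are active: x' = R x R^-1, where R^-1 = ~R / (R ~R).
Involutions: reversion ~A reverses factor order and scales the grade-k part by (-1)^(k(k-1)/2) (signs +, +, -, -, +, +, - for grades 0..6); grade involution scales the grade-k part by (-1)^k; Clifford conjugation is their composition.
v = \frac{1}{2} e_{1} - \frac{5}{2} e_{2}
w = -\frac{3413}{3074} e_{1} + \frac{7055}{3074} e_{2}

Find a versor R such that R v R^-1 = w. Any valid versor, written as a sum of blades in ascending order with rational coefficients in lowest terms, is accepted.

Reasoning: v^2 = w^2 = \frac{13}{2} since conjugation preserves the quadratic form; R = v + w = -\frac{938}{1537} e_{1} - \frac{315}{1537} e_{2} is then valid when invertible, keeping its own part and reversing (v - w)/2.
Answer: -\frac{938}{1537} e_{1} - \frac{315}{1537} e_{2}


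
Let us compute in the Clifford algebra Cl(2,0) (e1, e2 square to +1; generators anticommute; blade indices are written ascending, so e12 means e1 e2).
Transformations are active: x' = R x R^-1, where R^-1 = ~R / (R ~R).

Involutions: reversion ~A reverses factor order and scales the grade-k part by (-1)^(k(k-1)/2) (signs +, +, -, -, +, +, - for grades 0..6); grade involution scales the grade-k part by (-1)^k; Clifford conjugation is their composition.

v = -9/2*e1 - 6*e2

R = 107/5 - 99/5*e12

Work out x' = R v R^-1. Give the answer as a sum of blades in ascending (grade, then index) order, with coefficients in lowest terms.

~R = 107/5 + 99/5*e12, and R ~R = 850, so R^-1 = ~R / (850).
R v = 45/2*e1 - 435/2*e2
Answer: 2394/425*e1 - 4209/850*e2


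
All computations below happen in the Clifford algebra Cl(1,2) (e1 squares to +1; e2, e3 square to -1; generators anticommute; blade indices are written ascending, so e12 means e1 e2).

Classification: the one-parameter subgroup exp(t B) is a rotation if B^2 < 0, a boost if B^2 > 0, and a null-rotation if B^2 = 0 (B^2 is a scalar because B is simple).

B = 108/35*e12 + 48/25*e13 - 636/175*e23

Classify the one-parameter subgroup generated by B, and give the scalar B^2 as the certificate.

B^2 term by term: the squares give (108/35)^2*(e12)^2 + (48/25)^2*(e13)^2 + (-636/175)^2*(e23)^2 = 11664/1225*(+1) + 2304/625*(+1) + 404496/30625*(-1) = 0 (each basis 2-blade squares to minus the product of its generators' squares); cross terms between blades sharing an index anticommute and cancel. So B^2 = 0.
Answer: null-rotation, certificate B^2 = 0. Certificate logic: 0 is a conjugation-invariant scalar, so its sign fixes rotation versus boost versus null-rotation outright.


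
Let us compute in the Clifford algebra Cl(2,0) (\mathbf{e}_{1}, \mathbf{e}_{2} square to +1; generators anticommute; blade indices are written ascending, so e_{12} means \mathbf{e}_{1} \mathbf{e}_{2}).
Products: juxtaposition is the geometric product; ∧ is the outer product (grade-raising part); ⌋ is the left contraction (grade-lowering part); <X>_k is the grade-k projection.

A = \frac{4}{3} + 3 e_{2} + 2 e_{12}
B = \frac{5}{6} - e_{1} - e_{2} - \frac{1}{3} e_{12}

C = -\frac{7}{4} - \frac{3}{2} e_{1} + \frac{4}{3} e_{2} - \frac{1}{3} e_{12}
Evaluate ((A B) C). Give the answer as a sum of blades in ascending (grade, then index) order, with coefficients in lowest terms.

step 1: -\frac{11}{9} - \frac{7}{3} e_{1} + \frac{19}{6} e_{2} + \frac{38}{9} e_{12}
step 2: \frac{1217}{108} + \frac{1361}{108} e_{1} - \frac{13}{216} e_{2} - \frac{577}{108} e_{12}
Answer: \frac{1217}{108} + \frac{1361}{108} e_{1} - \frac{13}{216} e_{2} - \frac{577}{108} e_{12}


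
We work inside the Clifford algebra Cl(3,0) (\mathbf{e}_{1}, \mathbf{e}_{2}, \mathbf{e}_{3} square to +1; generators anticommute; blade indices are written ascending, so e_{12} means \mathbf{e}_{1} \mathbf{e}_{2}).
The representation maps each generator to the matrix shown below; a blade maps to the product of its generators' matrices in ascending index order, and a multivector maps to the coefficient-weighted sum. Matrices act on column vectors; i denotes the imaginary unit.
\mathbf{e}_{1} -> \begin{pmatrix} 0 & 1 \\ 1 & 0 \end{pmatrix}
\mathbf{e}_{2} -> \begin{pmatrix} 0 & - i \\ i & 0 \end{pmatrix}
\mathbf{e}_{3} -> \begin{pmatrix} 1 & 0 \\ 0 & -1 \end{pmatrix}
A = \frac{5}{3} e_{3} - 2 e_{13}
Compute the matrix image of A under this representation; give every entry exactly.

Bivector images (products of the table entries): rho(e_{13}) = rho(\mathbf{e}_{1})rho(\mathbf{e}_{3}) = \begin{pmatrix} 0 & -1 \\ 1 & 0 \end{pmatrix}.
M = (\frac{5}{3})*rho(e_{3}) + (-2)*rho(e_{13}), summed entrywise:
Answer: \begin{pmatrix} \frac{5}{3} & 2 \\ -2 & - \frac{5}{3} \end{pmatrix}


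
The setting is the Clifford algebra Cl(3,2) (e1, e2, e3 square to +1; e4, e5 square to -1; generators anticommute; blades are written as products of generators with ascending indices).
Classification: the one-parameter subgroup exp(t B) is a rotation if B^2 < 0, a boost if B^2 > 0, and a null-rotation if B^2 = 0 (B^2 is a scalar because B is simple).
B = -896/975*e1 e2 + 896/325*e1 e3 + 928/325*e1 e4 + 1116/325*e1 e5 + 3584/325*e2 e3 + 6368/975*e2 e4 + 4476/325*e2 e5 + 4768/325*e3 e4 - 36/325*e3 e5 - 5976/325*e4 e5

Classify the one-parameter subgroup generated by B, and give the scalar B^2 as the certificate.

B^2 term by term: the squares give (-896/975)^2*(e1 e2)^2 + (896/325)^2*(e1 e3)^2 + (928/325)^2*(e1 e4)^2 + (1116/325)^2*(e1 e5)^2 + (3584/325)^2*(e2 e3)^2 + (6368/975)^2*(e2 e4)^2 + (4476/325)^2*(e2 e5)^2 + (4768/325)^2*(e3 e4)^2 + (-36/325)^2*(e3 e5)^2 + (-5976/325)^2*(e4 e5)^2 = 802816/950625*(-1) + 802816/105625*(-1) + 861184/105625*(+1) + 1245456/105625*(+1) + 12845056/105625*(-1) + 40551424/950625*(+1) + 20034576/105625*(+1) + 22733824/105625*(+1) + 1296/105625*(+1) + 35712576/105625*(-1) = -16/25 (each basis 2-blade squares to minus the product of its generators' squares); cross terms between blades sharing an index anticommute and cancel; the commuting (index-disjoint) pairs give grade-4 terms 2*c*c'*(blade product), which cancel blade by blade — e1 e2 e3 e4: -8544256/316875 - 11411456/316875 + 6651904/105625 = 0; e1 e2 e3 e5: 21504/105625 - 8020992/105625 + 7999488/105625 = 0; e1 e2 e4 e5: 3569664/105625 - 8307456/105625 + 4737792/105625 = 0; e1 e3 e4 e5: -10708992/105625 + 66816/105625 + 10642176/105625 = 0; e2 e3 e4 e5: -42835968/105625 + 152832/105625 + 42683136/105625 = 0 — confirming B is simple. So B^2 = -16/25.
Answer: rotation, certificate B^2 = -16/25. Certificate logic: -16/25 is a conjugation-invariant scalar, so its sign fixes rotation versus boost versus null-rotation outright.


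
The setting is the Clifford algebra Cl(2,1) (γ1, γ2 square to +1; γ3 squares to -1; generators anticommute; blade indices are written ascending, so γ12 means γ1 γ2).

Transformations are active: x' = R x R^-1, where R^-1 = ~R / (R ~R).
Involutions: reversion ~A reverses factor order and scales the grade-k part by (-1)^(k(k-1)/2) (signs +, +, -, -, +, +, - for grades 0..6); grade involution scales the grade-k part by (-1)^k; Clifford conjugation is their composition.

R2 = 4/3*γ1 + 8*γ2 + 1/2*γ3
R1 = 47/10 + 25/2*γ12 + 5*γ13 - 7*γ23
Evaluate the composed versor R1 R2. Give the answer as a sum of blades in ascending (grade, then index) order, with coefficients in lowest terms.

Distribute over the terms of R2 (each basis-blade product reordered to ascending indices, repeated generators contracted through their squares):
R1 (4/3*γ1) = 94/15*γ1 - 50/3*γ2 - 20/3*γ3 - 28/3*γ123
R1 (8*γ2) = 100*γ1 + 188/5*γ2 + 56*γ3 - 40*γ123
R1 (1/2*γ3) = -5/2*γ1 + 7/2*γ2 + 47/20*γ3 + 25/4*γ123
Summing the partial products and collecting blades:
Answer: 3113/30*γ1 + 733/30*γ2 + 3101/60*γ3 - 517/12*γ123


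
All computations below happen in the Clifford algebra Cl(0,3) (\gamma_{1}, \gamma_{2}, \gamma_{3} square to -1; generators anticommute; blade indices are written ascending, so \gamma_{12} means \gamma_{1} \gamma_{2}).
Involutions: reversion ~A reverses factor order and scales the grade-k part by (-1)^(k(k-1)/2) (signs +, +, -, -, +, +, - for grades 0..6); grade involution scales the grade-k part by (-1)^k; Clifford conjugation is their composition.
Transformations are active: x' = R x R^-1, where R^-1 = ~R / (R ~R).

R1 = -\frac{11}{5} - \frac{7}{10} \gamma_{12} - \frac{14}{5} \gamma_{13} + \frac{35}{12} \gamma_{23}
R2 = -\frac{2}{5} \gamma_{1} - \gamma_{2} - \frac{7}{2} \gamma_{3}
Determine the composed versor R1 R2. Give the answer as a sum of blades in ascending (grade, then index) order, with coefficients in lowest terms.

Distribute over the terms of R2 (each basis-blade product reordered to ascending indices, repeated generators contracted through their squares):
R1 (-\frac{2}{5} \gamma_{1}) = \frac{22}{25} \gamma_{1} + \frac{7}{25} \gamma_{2} + \frac{28}{25} \gamma_{3} - \frac{7}{6} \gamma_{123}
R1 (-\gamma_{2}) = -\frac{7}{10} \gamma_{1} + \frac{11}{5} \gamma_{2} - \frac{35}{12} \gamma_{3} - \frac{14}{5} \gamma_{123}
R1 (-\frac{7}{2} \gamma_{3}) = -\frac{49}{5} \gamma_{1} + \frac{245}{24} \gamma_{2} + \frac{77}{10} \gamma_{3} + \frac{49}{20} \gamma_{123}
Summing the partial products and collecting blades:
Answer: -\frac{481}{50} \gamma_{1} + \frac{7613}{600} \gamma_{2} + \frac{1771}{300} \gamma_{3} - \frac{91}{60} \gamma_{123}


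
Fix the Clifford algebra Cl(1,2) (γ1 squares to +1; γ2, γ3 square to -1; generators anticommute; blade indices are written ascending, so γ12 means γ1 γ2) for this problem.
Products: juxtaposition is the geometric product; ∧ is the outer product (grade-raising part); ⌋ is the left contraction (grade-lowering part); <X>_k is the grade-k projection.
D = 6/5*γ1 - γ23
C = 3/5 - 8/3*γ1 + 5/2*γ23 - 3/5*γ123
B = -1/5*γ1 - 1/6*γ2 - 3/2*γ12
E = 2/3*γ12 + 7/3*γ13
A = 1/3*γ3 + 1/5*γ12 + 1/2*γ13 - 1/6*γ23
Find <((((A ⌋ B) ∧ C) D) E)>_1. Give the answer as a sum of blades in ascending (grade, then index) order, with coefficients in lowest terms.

step 1: -3/10
step 2: -9/50 + 4/5*γ1 - 3/4*γ23 + 9/50*γ123
step 3: 21/100 - 9/250*γ1 + 99/250*γ23 - 17/10*γ123
step 4: 2957/750*γ2 - 913/750*γ3 - 98/125*γ12 + 377/500*γ13
step 5: 2957/750*γ2 - 913/750*γ3
Answer: 2957/750*γ2 - 913/750*γ3


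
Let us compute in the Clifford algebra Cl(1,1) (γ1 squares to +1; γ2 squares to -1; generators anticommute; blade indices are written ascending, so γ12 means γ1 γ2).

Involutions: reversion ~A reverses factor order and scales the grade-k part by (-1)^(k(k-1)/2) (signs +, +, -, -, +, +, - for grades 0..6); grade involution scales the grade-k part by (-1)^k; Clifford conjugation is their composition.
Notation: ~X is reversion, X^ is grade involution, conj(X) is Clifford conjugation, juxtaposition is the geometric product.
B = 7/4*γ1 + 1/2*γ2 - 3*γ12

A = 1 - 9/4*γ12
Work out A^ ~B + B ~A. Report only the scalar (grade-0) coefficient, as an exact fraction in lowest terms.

first term: -27/4 + 23/8*γ1 + 71/16*γ2 + 3*γ12
second term: -27/4 + 23/8*γ1 + 71/16*γ2 - 3*γ12
Answer: -27/2


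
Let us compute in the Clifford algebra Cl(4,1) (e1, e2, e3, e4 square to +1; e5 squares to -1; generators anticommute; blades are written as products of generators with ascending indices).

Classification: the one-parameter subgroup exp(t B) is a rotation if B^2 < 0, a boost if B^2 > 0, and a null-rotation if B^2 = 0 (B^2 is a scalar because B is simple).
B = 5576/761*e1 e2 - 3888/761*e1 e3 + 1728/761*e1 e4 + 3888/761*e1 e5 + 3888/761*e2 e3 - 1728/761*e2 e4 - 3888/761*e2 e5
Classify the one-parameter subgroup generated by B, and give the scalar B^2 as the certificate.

B^2 term by term: the squares give (5576/761)^2*(e1 e2)^2 + (-3888/761)^2*(e1 e3)^2 + (1728/761)^2*(e1 e4)^2 + (3888/761)^2*(e1 e5)^2 + (3888/761)^2*(e2 e3)^2 + (-1728/761)^2*(e2 e4)^2 + (-3888/761)^2*(e2 e5)^2 = 31091776/579121*(-1) + 15116544/579121*(-1) + 2985984/579121*(-1) + 15116544/579121*(+1) + 15116544/579121*(-1) + 2985984/579121*(-1) + 15116544/579121*(+1) = -64 (each basis 2-blade squares to minus the product of its generators' squares); cross terms between blades sharing an index anticommute and cancel; the commuting (index-disjoint) pairs give grade-4 terms 2*c*c'*(blade product), which cancel blade by blade — e1 e2 e3 e4: -13436928/579121 + 13436928/579121 = 0; e1 e2 e3 e5: -30233088/579121 + 30233088/579121 = 0; e1 e2 e4 e5: 13436928/579121 - 13436928/579121 = 0 — confirming B is simple. So B^2 = -64.
Answer: rotation, certificate B^2 = -64. B^2 = -64 is basis-independent, so its sign is the whole story.


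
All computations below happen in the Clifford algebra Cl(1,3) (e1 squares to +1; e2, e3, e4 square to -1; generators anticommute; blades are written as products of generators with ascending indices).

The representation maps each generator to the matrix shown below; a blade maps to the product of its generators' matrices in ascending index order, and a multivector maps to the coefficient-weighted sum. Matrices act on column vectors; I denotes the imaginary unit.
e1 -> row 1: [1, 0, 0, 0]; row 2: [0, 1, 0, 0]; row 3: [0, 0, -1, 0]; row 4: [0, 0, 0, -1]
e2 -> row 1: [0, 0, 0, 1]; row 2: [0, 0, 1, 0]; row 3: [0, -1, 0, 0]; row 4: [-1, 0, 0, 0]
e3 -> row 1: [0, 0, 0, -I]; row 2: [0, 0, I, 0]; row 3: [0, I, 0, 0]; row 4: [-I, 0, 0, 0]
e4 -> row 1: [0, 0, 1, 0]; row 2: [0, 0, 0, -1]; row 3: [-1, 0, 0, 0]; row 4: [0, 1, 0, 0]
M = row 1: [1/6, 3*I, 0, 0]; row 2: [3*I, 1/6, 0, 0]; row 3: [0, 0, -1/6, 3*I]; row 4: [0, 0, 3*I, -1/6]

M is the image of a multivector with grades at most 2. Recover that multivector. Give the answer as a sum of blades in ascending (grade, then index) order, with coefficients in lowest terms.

Method: the blade images are trace-orthogonal — tr(rho(e_A) rho(e_B)^-1) = 4 if A = B and 0 otherwise — and rho(e_A)^-1 = (e_A)^2 * rho(e_A) with (e_A)^2 = +1 or -1, so the coefficient of e_A in the preimage is (e_A)^2 * tr(M rho(e_A))/4.
Nonzero projections over blades of grade <= 2: e1: (e1)^2 = +1, tr(M rho(e1)) = 2/3, coefficient 1/6; e3 e4: (e3 e4)^2 = -1, tr(M rho(e3 e4)) = 12, coefficient -3. Every other blade of grade <= 2 projects to 0.
Answer: 1/6*e1 - 3*e3 e4


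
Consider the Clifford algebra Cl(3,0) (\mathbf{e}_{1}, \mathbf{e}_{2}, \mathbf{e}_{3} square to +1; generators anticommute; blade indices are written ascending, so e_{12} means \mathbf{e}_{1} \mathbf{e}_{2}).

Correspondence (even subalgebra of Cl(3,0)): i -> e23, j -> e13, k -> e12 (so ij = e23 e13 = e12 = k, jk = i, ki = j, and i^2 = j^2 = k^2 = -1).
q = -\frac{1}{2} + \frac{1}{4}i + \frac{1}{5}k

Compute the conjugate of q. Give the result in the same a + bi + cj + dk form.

In blades: q = -\frac{1}{2} + \frac{1}{5} e_{12} + \frac{1}{4} e_{23}.
Quaternion conjugation is reversion on the even subalgebra: the scalar is fixed and every grade-2 blade flips sign, giving -\frac{1}{2} - \frac{1}{5} e_{12} - \frac{1}{4} e_{23}; translating back:
Answer: -\frac{1}{2} - \frac{1}{4}i - \frac{1}{5}k


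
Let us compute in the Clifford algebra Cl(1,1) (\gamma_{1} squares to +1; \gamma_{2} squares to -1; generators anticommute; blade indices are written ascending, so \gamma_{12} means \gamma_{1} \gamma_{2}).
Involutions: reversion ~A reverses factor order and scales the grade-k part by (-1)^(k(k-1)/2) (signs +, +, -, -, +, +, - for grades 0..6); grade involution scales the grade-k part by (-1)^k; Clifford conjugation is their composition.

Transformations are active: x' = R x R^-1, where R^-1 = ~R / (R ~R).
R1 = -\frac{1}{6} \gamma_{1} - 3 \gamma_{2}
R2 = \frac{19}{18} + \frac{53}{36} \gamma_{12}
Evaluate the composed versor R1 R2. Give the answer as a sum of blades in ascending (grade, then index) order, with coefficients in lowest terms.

Distribute over the terms of R1 (each basis-blade product reordered to ascending indices, repeated generators contracted through their squares):
(-\frac{1}{6} \gamma_{1}) R2 = -\frac{19}{108} \gamma_{1} - \frac{53}{216} \gamma_{2}
(-3 \gamma_{2}) R2 = -\frac{53}{12} \gamma_{1} - \frac{19}{6} \gamma_{2}
Summing the partial products and collecting blades:
Answer: -\frac{124}{27} \gamma_{1} - \frac{737}{216} \gamma_{2}


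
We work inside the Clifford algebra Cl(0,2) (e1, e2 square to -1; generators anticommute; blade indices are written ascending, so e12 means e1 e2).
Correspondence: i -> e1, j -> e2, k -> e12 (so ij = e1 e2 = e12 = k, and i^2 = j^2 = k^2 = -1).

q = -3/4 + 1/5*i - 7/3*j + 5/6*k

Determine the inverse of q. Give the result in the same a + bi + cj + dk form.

In blades: q = -3/4 + 1/5*e1 - 7/3*e2 + 5/6*e12.
With qbar = -3/4 - 1/5*e1 + 7/3*e2 - 5/6*e12 (scalar fixed, mapped units negated), q qbar = 24269/3600 (the sum of squared coefficients), so q^-1 = qbar / (24269/3600) = -2700/24269 - 720/24269*e1 + 1200/3467*e2 - 3000/24269*e12; translating back:
Answer: -2700/24269 - 720/24269*i + 1200/3467*j - 3000/24269*k


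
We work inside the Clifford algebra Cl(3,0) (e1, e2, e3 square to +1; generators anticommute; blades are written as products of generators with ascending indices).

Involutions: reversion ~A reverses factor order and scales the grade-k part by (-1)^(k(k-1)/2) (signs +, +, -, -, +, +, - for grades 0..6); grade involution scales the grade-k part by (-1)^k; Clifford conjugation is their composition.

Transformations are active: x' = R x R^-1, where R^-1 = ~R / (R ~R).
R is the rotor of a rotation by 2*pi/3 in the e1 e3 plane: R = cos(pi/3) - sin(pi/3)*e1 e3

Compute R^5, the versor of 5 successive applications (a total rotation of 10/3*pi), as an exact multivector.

Because a rotor carries half the rotation angle, composing 5 copies of this e1 e3-plane rotor multiplies the phase: 5*(pi/3) = 5*pi/3, hence R^5 = cos(5*pi/3) - sin(5*pi/3)*e1 e3.
cos(5*pi/3) = 1/2 and sin(5*pi/3) = -sqrt(3)/2, so R^5 = 1/2 + sqrt(3)/2*e1 e3. The net rotation is 4/3*pi (after discarding 1 full turn, each of which contributes a factor -1 to the rotor); the rotor keeps the half-angle phase exactly.
Answer: 1/2 + sqrt(3)/2*e1 e3


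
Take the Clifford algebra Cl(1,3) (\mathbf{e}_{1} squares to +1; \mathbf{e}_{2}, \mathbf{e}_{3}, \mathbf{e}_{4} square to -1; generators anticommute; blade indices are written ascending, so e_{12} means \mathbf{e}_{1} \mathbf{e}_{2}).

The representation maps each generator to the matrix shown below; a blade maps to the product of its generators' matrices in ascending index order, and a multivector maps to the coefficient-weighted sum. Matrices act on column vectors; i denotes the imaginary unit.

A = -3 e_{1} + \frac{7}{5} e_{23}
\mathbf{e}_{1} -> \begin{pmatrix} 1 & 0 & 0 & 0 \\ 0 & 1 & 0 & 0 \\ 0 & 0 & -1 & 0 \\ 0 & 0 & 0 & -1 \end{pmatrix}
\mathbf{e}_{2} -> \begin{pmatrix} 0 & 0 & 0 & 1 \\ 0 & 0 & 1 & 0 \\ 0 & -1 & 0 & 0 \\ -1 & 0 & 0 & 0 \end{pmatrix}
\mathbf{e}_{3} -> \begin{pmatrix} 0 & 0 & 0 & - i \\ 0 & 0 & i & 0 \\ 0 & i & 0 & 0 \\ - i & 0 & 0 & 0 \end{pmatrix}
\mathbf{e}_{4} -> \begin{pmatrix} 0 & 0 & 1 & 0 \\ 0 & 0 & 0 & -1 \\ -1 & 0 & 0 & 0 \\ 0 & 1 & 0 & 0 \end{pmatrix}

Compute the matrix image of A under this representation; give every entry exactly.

Bivector images (products of the table entries): rho(e_{23}) = rho(\mathbf{e}_{2})rho(\mathbf{e}_{3}) = \begin{pmatrix} - i & 0 & 0 & 0 \\ 0 & i & 0 & 0 \\ 0 & 0 & - i & 0 \\ 0 & 0 & 0 & i \end{pmatrix}.
M = (-3)*rho(e_{1}) + (\frac{7}{5})*rho(e_{23}), summed entrywise:
Answer: \begin{pmatrix} -3 - \frac{7 i}{5} & 0 & 0 & 0 \\ 0 & -3 + \frac{7 i}{5} & 0 & 0 \\ 0 & 0 & 3 - \frac{7 i}{5} & 0 \\ 0 & 0 & 0 & 3 + \frac{7 i}{5} \end{pmatrix}
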